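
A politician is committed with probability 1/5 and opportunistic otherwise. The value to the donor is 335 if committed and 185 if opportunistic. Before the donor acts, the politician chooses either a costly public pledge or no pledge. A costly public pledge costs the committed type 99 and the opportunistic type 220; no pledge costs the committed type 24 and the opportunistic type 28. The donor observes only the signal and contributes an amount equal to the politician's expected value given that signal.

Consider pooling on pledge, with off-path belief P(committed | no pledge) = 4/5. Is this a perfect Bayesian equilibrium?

No

At the pooled signal (pledge) the donor holds the prior 1/5 and pays 1/5·335 + 4/5·185 = 215. Off-path (no pledge) belief 4/5 gives 4/5·335 + 1/5·185 = 305.
Committed: pledge gives 215 − 99 = 116; no pledge gives 305 − 24 = 281. Deviates. ✗
Opportunistic: pledge gives 215 − 220 = -5; no pledge gives 305 − 28 = 277. Deviates. ✗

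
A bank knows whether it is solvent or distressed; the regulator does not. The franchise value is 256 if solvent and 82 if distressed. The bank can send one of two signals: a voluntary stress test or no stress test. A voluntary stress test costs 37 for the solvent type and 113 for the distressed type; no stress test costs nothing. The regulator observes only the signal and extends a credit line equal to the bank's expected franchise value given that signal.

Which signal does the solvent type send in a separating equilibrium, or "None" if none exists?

Try solvent → stress test, distressed → no stress test:
  If types separate, stress test earns payment 256 and no stress test earns 82.
  Solvent: stress test gives 256 − 37 = 219; no stress test gives 82 − 0 = 82. No deviation. ✓
  Distressed: no stress test gives 82 − 0 = 82; stress test gives 256 − 113 = 143. Would deviate. ✗
Try solvent → no stress test, distressed → stress test:
  If types separate, no stress test earns payment 256 and stress test earns 82.
  Solvent: no stress test gives 256 − 0 = 256; stress test gives 82 − 37 = 45. No deviation. ✓
  Distressed: stress test gives 82 − 113 = -31; no stress test gives 256 − 0 = 256. Would deviate. ✗
Neither assignment is incentive-compatible.

None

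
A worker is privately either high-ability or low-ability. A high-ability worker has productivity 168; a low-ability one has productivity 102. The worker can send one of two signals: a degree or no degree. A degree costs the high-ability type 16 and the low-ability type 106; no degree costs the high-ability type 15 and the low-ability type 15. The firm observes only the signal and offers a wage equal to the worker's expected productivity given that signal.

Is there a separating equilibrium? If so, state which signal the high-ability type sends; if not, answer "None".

degree

Try high-ability → degree, low-ability → no degree:
  Under separation the firm infers type exactly: degree → high-ability (pays 168), no degree → low-ability (pays 102).
  High-ability: degree gives 168 − 16 = 152; no degree gives 102 − 15 = 87. No deviation. ✓
  Low-ability: no degree gives 102 − 15 = 87; degree gives 168 − 106 = 62. No deviation. ✓
Both hold — the high-ability type sends degree.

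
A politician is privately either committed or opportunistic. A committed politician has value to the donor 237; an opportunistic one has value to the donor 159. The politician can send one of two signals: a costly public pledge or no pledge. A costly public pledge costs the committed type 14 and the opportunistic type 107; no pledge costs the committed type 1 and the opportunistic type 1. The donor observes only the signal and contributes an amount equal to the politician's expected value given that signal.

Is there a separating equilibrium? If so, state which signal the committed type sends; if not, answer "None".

Try committed → pledge, opportunistic → no pledge:
  Under separation the donor infers type exactly: pledge → committed (pays 237), no pledge → opportunistic (pays 159).
  Committed: pledge gives 237 − 14 = 223; no pledge gives 159 − 1 = 158. No deviation. ✓
  Opportunistic: no pledge gives 159 − 1 = 158; pledge gives 237 − 107 = 130. No deviation. ✓
Both hold — the committed type sends pledge.

pledge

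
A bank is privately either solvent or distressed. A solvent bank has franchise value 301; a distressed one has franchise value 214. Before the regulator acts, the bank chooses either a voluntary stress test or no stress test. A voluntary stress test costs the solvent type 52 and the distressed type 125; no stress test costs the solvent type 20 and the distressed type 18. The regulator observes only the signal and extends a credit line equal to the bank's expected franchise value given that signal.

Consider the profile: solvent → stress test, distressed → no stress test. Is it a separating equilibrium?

Under separation the regulator infers type exactly: stress test → solvent (pays 301), no stress test → distressed (pays 214).
Solvent: stress test gives 301 − 52 = 249; no stress test gives 214 − 20 = 194. No deviation. ✓
Distressed: no stress test gives 214 − 18 = 196; stress test gives 301 − 125 = 176. No deviation. ✓
Both incentive constraints hold.

Yes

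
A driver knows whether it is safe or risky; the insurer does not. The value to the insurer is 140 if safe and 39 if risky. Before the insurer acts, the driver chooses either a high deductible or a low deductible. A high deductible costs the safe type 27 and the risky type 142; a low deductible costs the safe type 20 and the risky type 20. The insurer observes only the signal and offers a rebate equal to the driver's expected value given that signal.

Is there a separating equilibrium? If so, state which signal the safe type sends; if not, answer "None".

Try safe → high deductible, risky → low deductible:
  Under separation the insurer infers type exactly: high deductible → safe (pays 140), low deductible → risky (pays 39).
  Safe: high deductible gives 140 − 27 = 113; low deductible gives 39 − 20 = 19. No deviation. ✓
  Risky: low deductible gives 39 − 20 = 19; high deductible gives 140 − 142 = -2. No deviation. ✓
Both hold — the safe type sends high deductible.

high deductible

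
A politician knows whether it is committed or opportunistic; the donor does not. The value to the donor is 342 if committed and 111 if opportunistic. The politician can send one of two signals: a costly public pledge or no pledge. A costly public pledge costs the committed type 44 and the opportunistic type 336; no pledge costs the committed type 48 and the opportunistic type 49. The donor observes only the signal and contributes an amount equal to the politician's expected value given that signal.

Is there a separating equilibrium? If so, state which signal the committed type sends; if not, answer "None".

Try committed → pledge, opportunistic → no pledge:
  Under separation the donor infers type exactly: pledge → committed (pays 342), no pledge → opportunistic (pays 111).
  Committed: pledge gives 342 − 44 = 298; no pledge gives 111 − 48 = 63. No deviation. ✓
  Opportunistic: no pledge gives 111 − 49 = 62; pledge gives 342 − 336 = 6. No deviation. ✓
Both hold — the committed type sends pledge.

pledge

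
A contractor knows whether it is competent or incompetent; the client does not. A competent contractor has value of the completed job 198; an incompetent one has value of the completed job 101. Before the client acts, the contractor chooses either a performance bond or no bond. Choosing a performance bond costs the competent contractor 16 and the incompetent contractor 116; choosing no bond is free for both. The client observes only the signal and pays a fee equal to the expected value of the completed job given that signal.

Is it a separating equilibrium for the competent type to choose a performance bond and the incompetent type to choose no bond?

If types separate, bond earns payment 198 and no bond earns 101.
Competent: bond gives 198 − 16 = 182; no bond gives 101 − 0 = 101. No deviation. ✓
Incompetent: no bond gives 101 − 0 = 101; bond gives 198 − 116 = 82. No deviation. ✓
Both incentive constraints hold.

Yes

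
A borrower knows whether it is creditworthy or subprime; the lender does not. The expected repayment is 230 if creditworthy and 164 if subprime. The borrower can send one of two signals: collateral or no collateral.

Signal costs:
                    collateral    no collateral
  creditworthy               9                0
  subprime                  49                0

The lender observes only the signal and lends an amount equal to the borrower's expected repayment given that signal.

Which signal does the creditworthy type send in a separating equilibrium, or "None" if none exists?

None

Try creditworthy → collateral, subprime → no collateral:
  If types separate, collateral earns payment 230 and no collateral earns 164.
  Creditworthy: collateral gives 230 − 9 = 221; no collateral gives 164 − 0 = 164. No deviation. ✓
  Subprime: no collateral gives 164 − 0 = 164; collateral gives 230 − 49 = 181. Would deviate. ✗
Try creditworthy → no collateral, subprime → collateral:
  If types separate, no collateral earns payment 230 and collateral earns 164.
  Creditworthy: no collateral gives 230 − 0 = 230; collateral gives 164 − 9 = 155. No deviation. ✓
  Subprime: collateral gives 164 − 49 = 115; no collateral gives 230 − 0 = 230. Would deviate. ✗
Neither assignment is incentive-compatible.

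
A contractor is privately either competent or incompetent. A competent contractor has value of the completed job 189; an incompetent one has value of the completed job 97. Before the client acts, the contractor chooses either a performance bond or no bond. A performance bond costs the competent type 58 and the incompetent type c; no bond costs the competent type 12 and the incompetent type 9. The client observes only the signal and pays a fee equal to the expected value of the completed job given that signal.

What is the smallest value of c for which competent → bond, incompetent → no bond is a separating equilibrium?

Under separation: bond → competent (pays 189); no bond → incompetent (pays 97).
Competent: 189 − 58 = 131 ≥ 97 − 12 = 85. Holds regardless of c. ✓
Incompetent: 97 − 9 ≥ 189 − c, so c ≥ 189 − 88 = 101.

101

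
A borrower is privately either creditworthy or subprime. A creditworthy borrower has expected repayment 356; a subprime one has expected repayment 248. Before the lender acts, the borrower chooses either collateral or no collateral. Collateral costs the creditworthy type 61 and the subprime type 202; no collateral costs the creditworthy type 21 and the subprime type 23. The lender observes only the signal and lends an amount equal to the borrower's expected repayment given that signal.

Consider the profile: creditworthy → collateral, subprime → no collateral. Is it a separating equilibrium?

If types separate, collateral earns payment 356 and no collateral earns 248.
Creditworthy: collateral gives 356 − 61 = 295; no collateral gives 248 − 21 = 227. No deviation. ✓
Subprime: no collateral gives 248 − 23 = 225; collateral gives 356 − 202 = 154. No deviation. ✓
Neither type gains from mimicking the other.

Yes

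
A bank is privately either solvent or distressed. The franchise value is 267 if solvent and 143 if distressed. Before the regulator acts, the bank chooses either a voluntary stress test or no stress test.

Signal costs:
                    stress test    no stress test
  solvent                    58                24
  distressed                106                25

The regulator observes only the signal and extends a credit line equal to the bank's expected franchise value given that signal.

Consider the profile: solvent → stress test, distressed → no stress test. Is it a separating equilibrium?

If types separate, stress test earns payment 267 and no stress test earns 143.
Solvent: stress test gives 267 − 58 = 209; no stress test gives 143 − 24 = 119. No deviation. ✓
Distressed: no stress test gives 143 − 25 = 118; stress test gives 267 − 106 = 161. Would deviate. ✗

No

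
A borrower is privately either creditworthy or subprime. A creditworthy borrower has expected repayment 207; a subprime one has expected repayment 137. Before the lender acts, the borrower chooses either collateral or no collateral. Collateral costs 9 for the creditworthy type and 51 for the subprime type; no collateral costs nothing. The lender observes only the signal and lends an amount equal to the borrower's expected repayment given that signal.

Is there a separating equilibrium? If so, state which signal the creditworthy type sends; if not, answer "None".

Try creditworthy → collateral, subprime → no collateral:
  If types separate, collateral earns payment 207 and no collateral earns 137.
  Creditworthy: collateral gives 207 − 9 = 198; no collateral gives 137 − 0 = 137. No deviation. ✓
  Subprime: no collateral gives 137 − 0 = 137; collateral gives 207 − 51 = 156. Would deviate. ✗
Try creditworthy → no collateral, subprime → collateral:
  If types separate, no collateral earns payment 207 and collateral earns 137.
  Creditworthy: no collateral gives 207 − 0 = 207; collateral gives 137 − 9 = 128. No deviation. ✓
  Subprime: collateral gives 137 − 51 = 86; no collateral gives 207 − 0 = 207. Would deviate. ✗
Neither assignment is incentive-compatible.

None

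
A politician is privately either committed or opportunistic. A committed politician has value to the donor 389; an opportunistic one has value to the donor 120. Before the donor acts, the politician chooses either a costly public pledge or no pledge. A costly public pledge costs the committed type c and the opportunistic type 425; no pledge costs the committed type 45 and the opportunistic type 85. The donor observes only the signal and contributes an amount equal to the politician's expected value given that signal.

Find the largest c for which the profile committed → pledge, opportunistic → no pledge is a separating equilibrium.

314

Under separation: pledge → committed (pays 389); no pledge → opportunistic (pays 120).
Opportunistic: 120 − 85 = 35 ≥ 389 − 425 = -36. Holds regardless of c. ✓
Committed: 389 − c ≥ 120 − 45, so c ≤ 389 − 75 = 314.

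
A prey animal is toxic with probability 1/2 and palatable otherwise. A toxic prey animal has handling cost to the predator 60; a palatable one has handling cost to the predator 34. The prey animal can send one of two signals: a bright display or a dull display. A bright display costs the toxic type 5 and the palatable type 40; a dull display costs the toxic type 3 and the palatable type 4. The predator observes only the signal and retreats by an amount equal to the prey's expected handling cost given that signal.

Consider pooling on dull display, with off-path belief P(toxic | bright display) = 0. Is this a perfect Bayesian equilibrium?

At the pooled signal (dull display) the predator holds the prior 1/2 and pays 1/2·60 + 1/2·34 = 47. Off-path (bright display) belief 0 gives 0·60 + 1·34 = 34.
Toxic: dull display gives 47 − 3 = 44; bright display gives 34 − 5 = 29. Stays. ✓
Palatable: dull display gives 47 − 4 = 43; bright display gives 34 − 40 = -6. Stays. ✓

Yes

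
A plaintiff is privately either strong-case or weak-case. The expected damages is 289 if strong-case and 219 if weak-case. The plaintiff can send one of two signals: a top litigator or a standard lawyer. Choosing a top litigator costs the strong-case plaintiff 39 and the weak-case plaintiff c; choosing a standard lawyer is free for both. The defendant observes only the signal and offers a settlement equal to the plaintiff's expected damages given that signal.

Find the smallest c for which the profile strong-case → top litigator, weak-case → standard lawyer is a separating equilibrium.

70

Under separation: top litigator → strong-case (pays 289); standard lawyer → weak-case (pays 219).
Strong-case: 289 − 39 = 250 ≥ 219 − 0 = 219. Holds regardless of c. ✓
Weak-case: 219 − 0 ≥ 289 − c, so c ≥ 289 − 219 = 70.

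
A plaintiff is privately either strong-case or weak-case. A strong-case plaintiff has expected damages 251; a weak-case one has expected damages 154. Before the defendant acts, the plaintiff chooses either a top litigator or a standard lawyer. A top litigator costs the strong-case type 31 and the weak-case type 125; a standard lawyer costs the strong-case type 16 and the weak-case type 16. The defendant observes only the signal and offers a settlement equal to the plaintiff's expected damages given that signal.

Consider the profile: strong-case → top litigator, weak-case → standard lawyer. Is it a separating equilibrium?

Yes

Under separation the defendant infers type exactly: top litigator → strong-case (pays 251), standard lawyer → weak-case (pays 154).
Strong-case: top litigator gives 251 − 31 = 220; standard lawyer gives 154 − 16 = 138. No deviation. ✓
Weak-case: standard lawyer gives 154 − 16 = 138; top litigator gives 251 − 125 = 126. No deviation. ✓
Both incentive constraints hold.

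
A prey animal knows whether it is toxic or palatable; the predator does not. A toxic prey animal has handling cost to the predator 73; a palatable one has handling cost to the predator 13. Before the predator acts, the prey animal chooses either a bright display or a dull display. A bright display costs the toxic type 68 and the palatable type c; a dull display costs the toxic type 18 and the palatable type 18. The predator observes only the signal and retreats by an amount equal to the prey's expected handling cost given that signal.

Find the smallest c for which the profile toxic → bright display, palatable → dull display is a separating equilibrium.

Under separation: bright display → toxic (pays 73); dull display → palatable (pays 13).
Toxic: 73 − 68 = 5 ≥ 13 − 18 = -5. Holds regardless of c. ✓
Palatable: 13 − 18 ≥ 73 − c, so c ≥ 73 − -5 = 78.

78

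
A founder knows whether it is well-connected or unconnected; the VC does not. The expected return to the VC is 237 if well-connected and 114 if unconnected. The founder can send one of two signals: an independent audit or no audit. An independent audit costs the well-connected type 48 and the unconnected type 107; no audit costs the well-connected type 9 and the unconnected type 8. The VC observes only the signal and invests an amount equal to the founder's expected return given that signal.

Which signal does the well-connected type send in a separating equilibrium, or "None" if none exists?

Try well-connected → audit, unconnected → no audit:
  If types separate, audit earns payment 237 and no audit earns 114.
  Well-connected: audit gives 237 − 48 = 189; no audit gives 114 − 9 = 105. No deviation. ✓
  Unconnected: no audit gives 114 − 8 = 106; audit gives 237 − 107 = 130. Would deviate. ✗
Try well-connected → no audit, unconnected → audit:
  If types separate, no audit earns payment 237 and audit earns 114.
  Well-connected: no audit gives 237 − 9 = 228; audit gives 114 − 48 = 66. No deviation. ✓
  Unconnected: audit gives 114 − 107 = 7; no audit gives 237 − 8 = 229. Would deviate. ✗
Neither assignment is incentive-compatible.

None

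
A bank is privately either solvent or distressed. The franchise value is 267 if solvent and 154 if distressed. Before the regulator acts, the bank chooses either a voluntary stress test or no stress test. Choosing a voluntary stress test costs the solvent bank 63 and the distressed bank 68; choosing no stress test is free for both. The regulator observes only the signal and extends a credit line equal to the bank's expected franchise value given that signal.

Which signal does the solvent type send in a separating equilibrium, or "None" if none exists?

None

Try solvent → stress test, distressed → no stress test:
  If types separate, stress test earns payment 267 and no stress test earns 154.
  Solvent: stress test gives 267 − 63 = 204; no stress test gives 154 − 0 = 154. No deviation. ✓
  Distressed: no stress test gives 154 − 0 = 154; stress test gives 267 − 68 = 199. Would deviate. ✗
Try solvent → no stress test, distressed → stress test:
  If types separate, no stress test earns payment 267 and stress test earns 154.
  Solvent: no stress test gives 267 − 0 = 267; stress test gives 154 − 63 = 91. No deviation. ✓
  Distressed: stress test gives 154 − 68 = 86; no stress test gives 267 − 0 = 267. Would deviate. ✗
Neither assignment is incentive-compatible.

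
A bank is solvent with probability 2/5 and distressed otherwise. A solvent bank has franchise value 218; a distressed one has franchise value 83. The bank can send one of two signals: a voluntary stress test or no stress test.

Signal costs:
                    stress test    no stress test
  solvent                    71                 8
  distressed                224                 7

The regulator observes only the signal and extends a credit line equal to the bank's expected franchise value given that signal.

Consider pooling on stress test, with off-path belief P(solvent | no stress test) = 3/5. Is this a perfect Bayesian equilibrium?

No

On the equilibrium path (stress test) the regulator holds the prior 2/5 and pays 2/5·218 + 3/5·83 = 137. Off-path (no stress test) belief 3/5 gives 3/5·218 + 2/5·83 = 164.
Solvent: stress test gives 137 − 71 = 66; no stress test gives 164 − 8 = 156. Deviates. ✗
Distressed: stress test gives 137 − 224 = -87; no stress test gives 164 − 7 = 157. Deviates. ✗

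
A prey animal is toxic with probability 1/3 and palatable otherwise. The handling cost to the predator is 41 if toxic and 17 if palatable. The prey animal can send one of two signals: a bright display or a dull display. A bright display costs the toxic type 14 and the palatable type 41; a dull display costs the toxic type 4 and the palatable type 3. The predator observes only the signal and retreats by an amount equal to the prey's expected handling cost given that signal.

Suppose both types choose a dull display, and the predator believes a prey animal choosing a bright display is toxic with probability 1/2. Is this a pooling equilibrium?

At the pooled signal (dull display) the predator holds the prior 1/3 and pays 1/3·41 + 2/3·17 = 25. Off-path (bright display) belief 1/2 gives 1/2·41 + 1/2·17 = 29.
Toxic: dull display gives 25 − 4 = 21; bright display gives 29 − 14 = 15. Stays. ✓
Palatable: dull display gives 25 − 3 = 22; bright display gives 29 − 41 = -12. Stays. ✓

Yes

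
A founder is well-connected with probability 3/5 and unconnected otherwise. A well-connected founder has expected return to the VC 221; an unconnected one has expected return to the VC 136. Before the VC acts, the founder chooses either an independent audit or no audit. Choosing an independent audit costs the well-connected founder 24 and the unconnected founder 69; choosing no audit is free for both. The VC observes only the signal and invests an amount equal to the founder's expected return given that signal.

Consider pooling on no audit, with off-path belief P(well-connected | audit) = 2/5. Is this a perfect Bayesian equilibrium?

Yes

On the equilibrium path (no audit) the VC holds the prior 3/5 and pays 3/5·221 + 2/5·136 = 187. Off-path (audit) belief 2/5 gives 2/5·221 + 3/5·136 = 170.
Well-connected: no audit gives 187 − 0 = 187; audit gives 170 − 24 = 146. Stays. ✓
Unconnected: no audit gives 187 − 0 = 187; audit gives 170 − 69 = 101. Stays. ✓
Beliefs are Bayes-consistent on-path and both types best-respond.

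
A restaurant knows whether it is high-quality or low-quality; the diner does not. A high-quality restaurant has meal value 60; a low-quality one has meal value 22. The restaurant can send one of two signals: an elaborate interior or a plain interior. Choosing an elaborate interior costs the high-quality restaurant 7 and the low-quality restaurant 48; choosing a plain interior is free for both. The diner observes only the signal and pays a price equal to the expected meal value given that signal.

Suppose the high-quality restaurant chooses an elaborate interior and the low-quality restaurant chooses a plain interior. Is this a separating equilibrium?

Yes

If types separate, elaborate interior earns payment 60 and plain interior earns 22.
High-quality: elaborate interior gives 60 − 7 = 53; plain interior gives 22 − 0 = 22. No deviation. ✓
Low-quality: plain interior gives 22 − 0 = 22; elaborate interior gives 60 − 48 = 12. No deviation. ✓
Both incentive constraints hold.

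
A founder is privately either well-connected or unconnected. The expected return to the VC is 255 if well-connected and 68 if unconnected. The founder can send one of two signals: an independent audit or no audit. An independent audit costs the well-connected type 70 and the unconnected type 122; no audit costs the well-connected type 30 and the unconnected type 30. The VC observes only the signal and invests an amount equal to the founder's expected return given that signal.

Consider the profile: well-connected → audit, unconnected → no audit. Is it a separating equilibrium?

No

Under separation the VC infers type exactly: audit → well-connected (pays 255), no audit → unconnected (pays 68).
Well-connected: audit gives 255 − 70 = 185; no audit gives 68 − 30 = 38. No deviation. ✓
Unconnected: no audit gives 68 − 30 = 38; audit gives 255 − 122 = 133. Would deviate. ✗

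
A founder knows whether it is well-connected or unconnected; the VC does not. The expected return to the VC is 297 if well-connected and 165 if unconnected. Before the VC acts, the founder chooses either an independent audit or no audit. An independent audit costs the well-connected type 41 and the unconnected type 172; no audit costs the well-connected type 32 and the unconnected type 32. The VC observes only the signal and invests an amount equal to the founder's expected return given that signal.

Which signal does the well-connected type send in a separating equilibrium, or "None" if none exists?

audit

Try well-connected → audit, unconnected → no audit:
  If types separate, audit earns payment 297 and no audit earns 165.
  Well-connected: audit gives 297 − 41 = 256; no audit gives 165 − 32 = 133. No deviation. ✓
  Unconnected: no audit gives 165 − 32 = 133; audit gives 297 − 172 = 125. No deviation. ✓
Both hold — the well-connected type sends audit.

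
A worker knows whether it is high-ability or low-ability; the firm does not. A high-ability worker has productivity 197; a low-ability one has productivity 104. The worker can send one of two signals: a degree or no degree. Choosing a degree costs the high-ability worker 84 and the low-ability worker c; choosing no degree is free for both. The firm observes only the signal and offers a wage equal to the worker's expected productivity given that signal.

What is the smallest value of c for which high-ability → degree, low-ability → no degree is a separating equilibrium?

93

Under separation: degree → high-ability (pays 197); no degree → low-ability (pays 104).
High-ability: 197 − 84 = 113 ≥ 104 − 0 = 104. Holds regardless of c. ✓
Low-ability: 104 − 0 ≥ 197 − c, so c ≥ 197 − 104 = 93.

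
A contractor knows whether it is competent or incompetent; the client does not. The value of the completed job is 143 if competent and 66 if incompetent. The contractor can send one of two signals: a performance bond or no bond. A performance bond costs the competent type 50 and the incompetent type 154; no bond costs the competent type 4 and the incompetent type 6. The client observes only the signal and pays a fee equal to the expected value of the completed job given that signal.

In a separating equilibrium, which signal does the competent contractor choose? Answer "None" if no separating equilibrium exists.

Try competent → bond, incompetent → no bond:
  If types separate, bond earns payment 143 and no bond earns 66.
  Competent: bond gives 143 − 50 = 93; no bond gives 66 − 4 = 62. No deviation. ✓
  Incompetent: no bond gives 66 − 6 = 60; bond gives 143 − 154 = -11. No deviation. ✓
Both hold — the competent type sends bond.

bond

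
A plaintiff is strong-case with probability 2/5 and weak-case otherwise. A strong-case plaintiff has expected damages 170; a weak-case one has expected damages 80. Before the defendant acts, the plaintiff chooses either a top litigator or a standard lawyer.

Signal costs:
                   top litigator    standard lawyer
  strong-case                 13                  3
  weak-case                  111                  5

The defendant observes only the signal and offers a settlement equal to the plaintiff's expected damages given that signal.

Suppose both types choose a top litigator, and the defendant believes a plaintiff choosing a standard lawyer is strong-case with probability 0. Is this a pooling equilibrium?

On the equilibrium path (top litigator) the defendant holds the prior 2/5 and pays 2/5·170 + 3/5·80 = 116. Off-path (standard lawyer) belief 0 gives 0·170 + 1·80 = 80.
Strong-case: top litigator gives 116 − 13 = 103; standard lawyer gives 80 − 3 = 77. Stays. ✓
Weak-case: top litigator gives 116 − 111 = 5; standard lawyer gives 80 − 5 = 75. Deviates. ✗

No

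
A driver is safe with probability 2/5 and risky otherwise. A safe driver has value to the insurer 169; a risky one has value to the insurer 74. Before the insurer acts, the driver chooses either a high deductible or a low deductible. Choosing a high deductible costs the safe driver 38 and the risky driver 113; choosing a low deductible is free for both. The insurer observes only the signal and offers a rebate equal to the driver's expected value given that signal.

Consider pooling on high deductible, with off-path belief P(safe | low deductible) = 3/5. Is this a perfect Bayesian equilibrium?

No

At the pooled signal (high deductible) the insurer holds the prior 2/5 and pays 2/5·169 + 3/5·74 = 112. Off-path (low deductible) belief 3/5 gives 3/5·169 + 2/5·74 = 131.
Safe: high deductible gives 112 − 38 = 74; low deductible gives 131 − 0 = 131. Deviates. ✗
Risky: high deductible gives 112 − 113 = -1; low deductible gives 131 − 0 = 131. Deviates. ✗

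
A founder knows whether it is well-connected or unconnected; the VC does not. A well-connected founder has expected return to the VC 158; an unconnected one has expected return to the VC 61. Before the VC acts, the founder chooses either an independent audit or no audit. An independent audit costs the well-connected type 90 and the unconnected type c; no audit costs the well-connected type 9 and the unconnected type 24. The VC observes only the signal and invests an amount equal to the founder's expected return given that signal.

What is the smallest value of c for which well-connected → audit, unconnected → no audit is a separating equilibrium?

121

Under separation: audit → well-connected (pays 158); no audit → unconnected (pays 61).
Well-connected: 158 − 90 = 68 ≥ 61 − 9 = 52. Holds regardless of c. ✓
Unconnected: 61 − 24 ≥ 158 − c, so c ≥ 158 − 37 = 121.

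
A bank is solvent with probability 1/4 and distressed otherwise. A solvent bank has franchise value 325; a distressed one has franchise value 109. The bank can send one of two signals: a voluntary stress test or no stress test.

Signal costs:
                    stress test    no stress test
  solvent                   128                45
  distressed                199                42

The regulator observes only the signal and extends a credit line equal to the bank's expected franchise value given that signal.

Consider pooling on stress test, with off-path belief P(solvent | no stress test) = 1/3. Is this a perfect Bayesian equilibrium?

At the pooled signal (stress test) the regulator holds the prior 1/4 and pays 1/4·325 + 3/4·109 = 163. Off-path (no stress test) belief 1/3 gives 1/3·325 + 2/3·109 = 181.
Solvent: stress test gives 163 − 128 = 35; no stress test gives 181 − 45 = 136. Deviates. ✗
Distressed: stress test gives 163 − 199 = -36; no stress test gives 181 − 42 = 139. Deviates. ✗

No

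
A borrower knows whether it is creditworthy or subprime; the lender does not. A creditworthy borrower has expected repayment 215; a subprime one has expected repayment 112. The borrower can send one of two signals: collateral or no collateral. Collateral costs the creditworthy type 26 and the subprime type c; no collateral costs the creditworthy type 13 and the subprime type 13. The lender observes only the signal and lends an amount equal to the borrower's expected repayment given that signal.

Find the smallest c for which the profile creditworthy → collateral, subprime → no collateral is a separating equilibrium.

116

Under separation: collateral → creditworthy (pays 215); no collateral → subprime (pays 112).
Creditworthy: 215 − 26 = 189 ≥ 112 − 13 = 99. Holds regardless of c. ✓
Subprime: 112 − 13 ≥ 215 − c, so c ≥ 215 − 99 = 116.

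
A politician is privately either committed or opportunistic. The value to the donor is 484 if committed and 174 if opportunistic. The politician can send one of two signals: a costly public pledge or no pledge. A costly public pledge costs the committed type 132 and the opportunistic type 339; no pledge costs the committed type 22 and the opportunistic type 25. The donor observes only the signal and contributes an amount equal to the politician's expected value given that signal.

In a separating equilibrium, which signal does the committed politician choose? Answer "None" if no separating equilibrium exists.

pledge

Try committed → pledge, opportunistic → no pledge:
  If types separate, pledge earns payment 484 and no pledge earns 174.
  Committed: pledge gives 484 − 132 = 352; no pledge gives 174 − 22 = 152. No deviation. ✓
  Opportunistic: no pledge gives 174 − 25 = 149; pledge gives 484 − 339 = 145. No deviation. ✓
Both hold — the committed type sends pledge.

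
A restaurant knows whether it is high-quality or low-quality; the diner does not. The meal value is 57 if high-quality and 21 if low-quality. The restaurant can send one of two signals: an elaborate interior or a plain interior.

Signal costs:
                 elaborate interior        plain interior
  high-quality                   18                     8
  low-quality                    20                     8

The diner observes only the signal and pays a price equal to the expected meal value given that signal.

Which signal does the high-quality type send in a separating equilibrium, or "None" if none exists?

None

Try high-quality → elaborate interior, low-quality → plain interior:
  If types separate, elaborate interior earns payment 57 and plain interior earns 21.
  High-quality: elaborate interior gives 57 − 18 = 39; plain interior gives 21 − 8 = 13. No deviation. ✓
  Low-quality: plain interior gives 21 − 8 = 13; elaborate interior gives 57 − 20 = 37. Would deviate. ✗
Try high-quality → plain interior, low-quality → elaborate interior:
  If types separate, plain interior earns payment 57 and elaborate interior earns 21.
  High-quality: plain interior gives 57 − 8 = 49; elaborate interior gives 21 − 18 = 3. No deviation. ✓
  Low-quality: elaborate interior gives 21 − 20 = 1; plain interior gives 57 − 8 = 49. Would deviate. ✗
Neither assignment is incentive-compatible.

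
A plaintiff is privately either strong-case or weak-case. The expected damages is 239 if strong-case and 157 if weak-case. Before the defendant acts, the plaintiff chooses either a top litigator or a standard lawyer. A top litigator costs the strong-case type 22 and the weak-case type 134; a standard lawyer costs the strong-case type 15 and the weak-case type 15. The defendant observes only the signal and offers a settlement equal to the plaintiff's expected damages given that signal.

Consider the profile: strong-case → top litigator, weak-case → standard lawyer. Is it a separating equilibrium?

Under separation the defendant infers type exactly: top litigator → strong-case (pays 239), standard lawyer → weak-case (pays 157).
Strong-case: top litigator gives 239 − 22 = 217; standard lawyer gives 157 − 15 = 142. No deviation. ✓
Weak-case: standard lawyer gives 157 − 15 = 142; top litigator gives 239 − 134 = 105. No deviation. ✓
Neither type gains from mimicking the other.

Yes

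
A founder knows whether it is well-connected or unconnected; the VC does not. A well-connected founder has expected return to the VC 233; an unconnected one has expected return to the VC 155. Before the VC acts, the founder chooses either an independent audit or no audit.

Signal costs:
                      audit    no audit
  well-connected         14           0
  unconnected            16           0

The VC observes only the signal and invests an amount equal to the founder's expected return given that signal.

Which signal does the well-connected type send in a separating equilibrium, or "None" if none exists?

None

Try well-connected → audit, unconnected → no audit:
  Under separation the VC infers type exactly: audit → well-connected (pays 233), no audit → unconnected (pays 155).
  Well-connected: audit gives 233 − 14 = 219; no audit gives 155 − 0 = 155. No deviation. ✓
  Unconnected: no audit gives 155 − 0 = 155; audit gives 233 − 16 = 217. Would deviate. ✗
Try well-connected → no audit, unconnected → audit:
  Under separation the VC infers type exactly: no audit → well-connected (pays 233), audit → unconnected (pays 155).
  Well-connected: no audit gives 233 − 0 = 233; audit gives 155 − 14 = 141. No deviation. ✓
  Unconnected: audit gives 155 − 16 = 139; no audit gives 233 − 0 = 233. Would deviate. ✗
Neither assignment is incentive-compatible.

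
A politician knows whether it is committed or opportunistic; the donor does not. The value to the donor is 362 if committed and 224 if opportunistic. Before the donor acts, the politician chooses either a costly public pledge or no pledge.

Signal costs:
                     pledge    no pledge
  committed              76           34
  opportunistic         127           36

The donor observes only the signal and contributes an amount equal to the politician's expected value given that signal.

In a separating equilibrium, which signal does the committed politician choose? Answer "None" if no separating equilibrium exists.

Try committed → pledge, opportunistic → no pledge:
  Under separation the donor infers type exactly: pledge → committed (pays 362), no pledge → opportunistic (pays 224).
  Committed: pledge gives 362 − 76 = 286; no pledge gives 224 − 34 = 190. No deviation. ✓
  Opportunistic: no pledge gives 224 − 36 = 188; pledge gives 362 − 127 = 235. Would deviate. ✗
Try committed → no pledge, opportunistic → pledge:
  Under separation the donor infers type exactly: no pledge → committed (pays 362), pledge → opportunistic (pays 224).
  Committed: no pledge gives 362 − 34 = 328; pledge gives 224 − 76 = 148. No deviation. ✓
  Opportunistic: pledge gives 224 − 127 = 97; no pledge gives 362 − 36 = 326. Would deviate. ✗
Neither assignment is incentive-compatible.

None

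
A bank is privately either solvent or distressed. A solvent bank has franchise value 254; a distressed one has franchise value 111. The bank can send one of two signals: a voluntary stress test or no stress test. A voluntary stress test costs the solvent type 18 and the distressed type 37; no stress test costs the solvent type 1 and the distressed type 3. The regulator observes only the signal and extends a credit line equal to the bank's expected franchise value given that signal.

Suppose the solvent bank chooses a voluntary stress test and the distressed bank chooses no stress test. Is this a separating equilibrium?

No

If types separate, stress test earns payment 254 and no stress test earns 111.
Solvent: stress test gives 254 − 18 = 236; no stress test gives 111 − 1 = 110. No deviation. ✓
Distressed: no stress test gives 111 − 3 = 108; stress test gives 254 − 37 = 217. Would deviate. ✗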